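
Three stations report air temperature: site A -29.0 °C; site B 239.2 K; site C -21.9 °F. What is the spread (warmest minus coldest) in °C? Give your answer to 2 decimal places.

4.95 °C

site B: 239.2 K = -33.950 °C.
site C: -21.9 °F = -29.944 °C.
Spread: (-29.000) − (-33.950) = 4.950 °C.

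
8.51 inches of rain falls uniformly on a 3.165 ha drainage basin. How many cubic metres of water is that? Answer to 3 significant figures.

6840 cubic metres

Depth: 8.51 in × 25.4 = 216.154 mm.
Area: 3.165 ha = 31650 m².
1 mm over 1 m² is 1 L, so volume = 216.154 × 31650 = 6841274.1 L = 6840 m³.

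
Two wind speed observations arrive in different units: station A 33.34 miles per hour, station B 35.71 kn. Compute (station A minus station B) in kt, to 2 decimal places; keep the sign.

station A: 33.34 mph = 28.9717 kt.
Difference: 28.9717 − 35.7100 = -6.74 kt.

-6.74 kt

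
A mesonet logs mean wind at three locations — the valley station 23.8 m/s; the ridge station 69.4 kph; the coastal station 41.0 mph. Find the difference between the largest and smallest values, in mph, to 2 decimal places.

12.24 mph

the valley station: 23.8 m/s = 53.2391 mph.
the ridge station: 69.4 km/h = 43.1232 mph.
Spread: 53.2391 − 41.0000 = 12.24 mph.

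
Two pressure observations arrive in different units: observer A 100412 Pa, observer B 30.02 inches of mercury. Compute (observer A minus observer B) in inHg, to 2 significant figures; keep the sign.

observer A: 100412 Pa = 29.6516 inHg.
Difference: 29.6516 − 30.0200 = -0.37 inHg.

-0.37 inHg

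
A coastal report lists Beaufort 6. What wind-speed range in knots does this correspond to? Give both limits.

Beaufort 6 (strong breeze) spans 22–27 knots.

22 to 27 kt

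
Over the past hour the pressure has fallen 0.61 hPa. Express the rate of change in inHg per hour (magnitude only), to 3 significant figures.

0.61 hPa / 1 h × 0.02953 inHg/hPa = 0.0180 inHg/h.

0.0180 inHg per hour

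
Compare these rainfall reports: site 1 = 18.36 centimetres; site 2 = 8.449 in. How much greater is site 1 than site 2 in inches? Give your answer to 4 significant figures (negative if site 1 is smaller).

site 1: 18.36 cm = 7.22835 in.
Difference: 7.22835 − 8.44900 = -1.221 in.

-1.221 in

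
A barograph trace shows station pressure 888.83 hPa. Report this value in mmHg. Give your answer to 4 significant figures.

1 hPa = 0.750062 mmHg, so 888.83 × 0.750062 = 666.7 mmHg.

666.7 mmHg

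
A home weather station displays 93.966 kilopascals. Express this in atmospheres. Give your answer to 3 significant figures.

1 kPa = 0.00986923 atm, so 93.966 × 0.00986923 = 0.927 atm.

0.927 atm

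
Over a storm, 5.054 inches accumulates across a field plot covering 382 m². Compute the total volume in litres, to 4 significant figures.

Depth: 5.054 in × 25.4 = 128.3716 mm.
1 mm over 1 m² is 1 L, so volume = 128.3716 × 382 = 49037.951 L ≈ 49040 L.

49040 litres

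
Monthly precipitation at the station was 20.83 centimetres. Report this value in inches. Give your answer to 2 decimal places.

1 cm = 0.393701 in, so 20.83 × 0.393701 = 8.20 in.

8.20 in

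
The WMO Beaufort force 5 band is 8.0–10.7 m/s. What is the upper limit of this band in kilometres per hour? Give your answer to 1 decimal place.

38.5 km/h

8.0–10.7 m/s × 3.6 = 28.8–38.5 km/h.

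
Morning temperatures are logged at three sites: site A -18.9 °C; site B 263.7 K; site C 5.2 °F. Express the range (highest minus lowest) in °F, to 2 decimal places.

site B: 263.7 K = -9.450 °C.
site C: 5.2 °F = -14.889 °C.
Spread: (-9.450) − (-18.900) = 9.450 °C = 17.01 °F.

17.01 °F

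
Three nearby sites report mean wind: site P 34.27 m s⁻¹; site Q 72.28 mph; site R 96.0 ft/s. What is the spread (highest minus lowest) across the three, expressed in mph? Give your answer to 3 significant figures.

11.2 mph

site P: 34.27 m/s = 76.660 mph.
site R: 96.0 ft/s = 65.455 mph.
Spread: 76.660 − 65.455 = 11.2 mph.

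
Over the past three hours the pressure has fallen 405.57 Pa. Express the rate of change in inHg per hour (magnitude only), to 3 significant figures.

405.57 Pa / 3 h × 0.0002953 inHg/Pa = 0.0399 inHg/h.

0.0399 inHg per hour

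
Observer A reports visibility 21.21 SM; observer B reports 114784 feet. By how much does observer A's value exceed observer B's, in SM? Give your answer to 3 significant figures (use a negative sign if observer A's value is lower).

-0.529 SM

observer B: 114784 ft = 21.73939 SM.
Difference: 21.21000 − 21.73939 = -0.529 SM.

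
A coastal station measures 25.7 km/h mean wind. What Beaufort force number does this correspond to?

Beaufort force 4

25.7 km/h = 7.1 m/s, which is Beaufort 4 (moderate breeze, 5.5–7.9 m/s).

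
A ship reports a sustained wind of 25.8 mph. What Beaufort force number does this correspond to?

Beaufort force 6

25.8 mph = 11.5 m/s, which is Beaufort 6 (strong breeze, 10.8–13.8 m/s).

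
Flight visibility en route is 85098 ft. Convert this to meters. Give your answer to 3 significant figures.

25900 m

1 ft = 0.3048 m, so 85098 × 0.3048 = 25900 m.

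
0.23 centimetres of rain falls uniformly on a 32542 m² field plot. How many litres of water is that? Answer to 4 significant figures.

74850 litres

Depth: 0.23 cm × 10 = 2.3 mm.
1 mm over 1 m² is 1 L, so volume = 2.3 × 32542 = 74846.6 L ≈ 74850 L.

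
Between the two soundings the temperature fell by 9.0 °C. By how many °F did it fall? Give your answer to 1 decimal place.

16.2 °F

Converting a difference, only the 9/5 scale factor applies: Δ°F = 9.0 × 1.8 = 16.2 °F.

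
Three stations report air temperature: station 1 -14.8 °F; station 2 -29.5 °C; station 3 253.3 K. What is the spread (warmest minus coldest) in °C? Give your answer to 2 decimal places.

station 1: -14.8 °F = -26.000 °C.
station 3: 253.3 K = -19.850 °C.
Spread: (-19.850) − (-29.500) = 9.650 °C.

9.65 °C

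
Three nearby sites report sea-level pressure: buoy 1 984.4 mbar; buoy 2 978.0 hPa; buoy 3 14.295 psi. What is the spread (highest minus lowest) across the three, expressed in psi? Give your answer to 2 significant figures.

buoy 1: 984.4 mb = 14.2775 psi.
buoy 2: 978.0 hPa = 14.1847 psi.
Spread: 14.2950 − 14.1847 = 0.11 psi.

0.11 psi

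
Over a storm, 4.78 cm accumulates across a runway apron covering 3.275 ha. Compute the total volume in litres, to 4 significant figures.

Depth: 4.78 cm × 10 = 47.8 mm.
Area: 3.275 ha = 32750 m².
1 mm over 1 m² is 1 L, so volume = 47.8 × 32750 = 1565450 L ≈ 1565000 L.

1565000 litres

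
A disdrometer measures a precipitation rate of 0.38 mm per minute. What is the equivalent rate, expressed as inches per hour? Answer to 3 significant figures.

0.898 in/hour

0.38 mm/minute × 0.0393701 in/mm × 60 minute/hour = 0.898 in/hour.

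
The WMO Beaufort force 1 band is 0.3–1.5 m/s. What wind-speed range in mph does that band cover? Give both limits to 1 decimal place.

0.7 to 3.4 mph

0.3–1.5 m/s × 2.237 = 0.7–3.4 mph.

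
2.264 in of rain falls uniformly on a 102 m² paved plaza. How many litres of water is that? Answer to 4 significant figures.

5866 litres

Depth: 2.264 in × 25.4 = 57.5056 mm.
1 mm over 1 m² is 1 L, so volume = 57.5056 × 102 = 5865.5712 L ≈ 5866 L.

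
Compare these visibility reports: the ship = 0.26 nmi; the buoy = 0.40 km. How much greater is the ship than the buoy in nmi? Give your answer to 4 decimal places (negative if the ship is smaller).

the buoy: 0.40 km = 0.215983 nmi.
Difference: 0.260000 − 0.215983 = 0.0440 nmi.

0.0440 nmi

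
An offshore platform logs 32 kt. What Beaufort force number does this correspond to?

32 kt lies in the Beaufort 7 band (near gale, 28–33 kt).

Beaufort force 7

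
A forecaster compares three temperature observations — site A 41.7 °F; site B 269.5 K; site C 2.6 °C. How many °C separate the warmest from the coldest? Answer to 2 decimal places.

9.04 °C

site A: 41.7 °F = 5.389 °C.
site B: 269.5 K = -3.650 °C.
Spread: 5.389 − (-3.650) = 9.039 °C.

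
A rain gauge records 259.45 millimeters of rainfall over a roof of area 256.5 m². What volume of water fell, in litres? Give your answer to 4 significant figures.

1 mm over 1 m² is 1 L, so volume = 259.45 × 256.5 = 66548.925 L ≈ 66550 L.

66550 litres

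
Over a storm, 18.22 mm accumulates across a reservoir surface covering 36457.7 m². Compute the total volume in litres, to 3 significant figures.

1 mm over 1 m² is 1 L, so volume = 18.22 × 36457.7 = 664259.29 L ≈ 664000 L.

664000 litres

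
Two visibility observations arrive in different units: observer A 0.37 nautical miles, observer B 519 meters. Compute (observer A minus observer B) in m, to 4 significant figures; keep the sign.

observer A: 0.37 nmi = 685.240 m.
Difference: 685.240 − 519.000 = 166.2 m.

166.2 m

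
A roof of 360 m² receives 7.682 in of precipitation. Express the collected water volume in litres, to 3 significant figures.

70200 litres

Depth: 7.682 in × 25.4 = 195.1228 mm.
1 mm over 1 m² is 1 L, so volume = 195.1228 × 360 = 70244.208 L ≈ 70200 L.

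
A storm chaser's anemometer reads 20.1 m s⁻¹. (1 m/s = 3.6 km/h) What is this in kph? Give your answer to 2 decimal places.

72.36 km/h

1 m/s = 3.6 km/h, so 20.1 × 3.6 = 72.36 km/h.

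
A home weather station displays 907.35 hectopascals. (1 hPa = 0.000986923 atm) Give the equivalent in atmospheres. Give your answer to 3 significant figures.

1 hPa = 0.000986923 atm, so 907.35 × 0.000986923 = 0.895 atm.

0.895 atm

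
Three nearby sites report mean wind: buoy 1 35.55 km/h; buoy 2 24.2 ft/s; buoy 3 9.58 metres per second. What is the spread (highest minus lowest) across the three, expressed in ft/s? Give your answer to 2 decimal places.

8.20 ft/s

buoy 1: 35.55 km/h = 32.3983 ft/s.
buoy 3: 9.58 m/s = 31.4304 ft/s.
Spread: 32.3983 − 24.2000 = 8.20 ft/s.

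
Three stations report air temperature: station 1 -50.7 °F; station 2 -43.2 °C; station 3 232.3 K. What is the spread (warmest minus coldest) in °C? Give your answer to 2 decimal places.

5.09 °C

station 1: -50.7 °F = -45.944 °C.
station 3: 232.3 K = -40.850 °C.
Spread: (-40.850) − (-45.944) = 5.094 °C.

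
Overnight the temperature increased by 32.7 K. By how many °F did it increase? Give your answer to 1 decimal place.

58.9 °F

Converting a difference, only the 9/5 scale factor applies: Δ°F = 32.7 × 1.8 = 58.9 °F.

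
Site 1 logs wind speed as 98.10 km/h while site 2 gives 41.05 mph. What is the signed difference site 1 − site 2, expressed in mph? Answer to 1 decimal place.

19.9 mph

site 1: 98.10 km/h = 60.957 mph.
Difference: 60.957 − 41.050 = 19.9 mph.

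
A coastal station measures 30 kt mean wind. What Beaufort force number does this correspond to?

Beaufort force 7

30 kt lies in the Beaufort 7 band (near gale, 28–33 kt).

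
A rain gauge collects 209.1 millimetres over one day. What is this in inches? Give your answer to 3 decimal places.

8.232 in

1 mm = 0.0393701 in, so 209.1 × 0.0393701 = 8.232 in.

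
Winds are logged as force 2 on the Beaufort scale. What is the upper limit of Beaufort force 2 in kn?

Beaufort 2 (light breeze) spans 4–6 knots.

6 kt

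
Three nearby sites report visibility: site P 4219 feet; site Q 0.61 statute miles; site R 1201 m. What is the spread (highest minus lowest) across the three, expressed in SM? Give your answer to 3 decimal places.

0.189 SM

site P: 4219 ft = 0.79905 SM.
site R: 1201 m = 0.74627 SM.
Spread: 0.79905 − 0.61000 = 0.189 SM.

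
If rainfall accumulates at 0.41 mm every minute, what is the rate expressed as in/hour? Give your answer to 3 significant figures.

0.969 in/hour

0.41 mm/minute × 0.0393701 in/mm × 60 minute/hour = 0.969 in/hour.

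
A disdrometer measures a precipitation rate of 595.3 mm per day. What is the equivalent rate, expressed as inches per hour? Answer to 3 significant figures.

595.3 mm/day × 0.0393701 in/mm × 0.0416667 day/hour = 0.977 in/hour.

0.977 in/hour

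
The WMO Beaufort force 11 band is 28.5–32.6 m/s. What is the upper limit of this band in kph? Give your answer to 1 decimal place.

28.5–32.6 m/s × 3.6 = 102.6–117.4 km/h.

117.4 km/h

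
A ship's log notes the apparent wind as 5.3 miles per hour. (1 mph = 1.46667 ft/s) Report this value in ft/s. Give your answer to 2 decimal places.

1 mph = 1.46667 ft/s, so 5.3 × 1.46667 = 7.77 ft/s.

7.77 ft/s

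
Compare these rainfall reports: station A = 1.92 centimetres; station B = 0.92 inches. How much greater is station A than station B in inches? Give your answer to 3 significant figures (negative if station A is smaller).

station A: 1.92 cm = 0.75591 in.
Difference: 0.75591 − 0.92000 = -0.164 in.

-0.164 in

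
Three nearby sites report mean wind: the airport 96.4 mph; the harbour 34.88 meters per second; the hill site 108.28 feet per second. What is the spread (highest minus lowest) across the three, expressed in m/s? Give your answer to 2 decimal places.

the airport: 96.4 mph = 43.0947 m/s.
the hill site: 108.28 ft/s = 33.0037 m/s.
Spread: 43.0947 − 33.0037 = 10.09 m/s.

10.09 m/s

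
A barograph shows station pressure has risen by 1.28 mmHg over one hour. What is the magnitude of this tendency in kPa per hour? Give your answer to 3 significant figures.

1.28 mmHg / 1 h × 0.133322 kPa/mmHg = 0.171 kPa/h.

0.171 kPa per hour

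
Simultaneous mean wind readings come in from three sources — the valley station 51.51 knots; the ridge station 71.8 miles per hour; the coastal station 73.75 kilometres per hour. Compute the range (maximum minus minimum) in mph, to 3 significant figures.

the valley station: 51.51 kt = 59.277 mph.
the coastal station: 73.75 km/h = 45.826 mph.
Spread: 71.800 − 45.826 = 26.0 mph.

26.0 mph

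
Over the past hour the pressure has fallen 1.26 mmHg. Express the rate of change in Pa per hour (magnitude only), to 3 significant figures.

168 Pa per hour

1.26 mmHg / 1 h × 133.322 Pa/mmHg = 168 Pa/h.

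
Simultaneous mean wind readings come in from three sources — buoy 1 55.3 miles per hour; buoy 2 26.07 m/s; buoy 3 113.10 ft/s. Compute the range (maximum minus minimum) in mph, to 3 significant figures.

21.8 mph

buoy 2: 26.07 m/s = 58.317 mph.
buoy 3: 113.10 ft/s = 77.114 mph.
Spread: 77.114 − 55.300 = 21.8 mph.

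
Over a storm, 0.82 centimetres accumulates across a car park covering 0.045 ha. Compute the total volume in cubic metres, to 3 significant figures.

Depth: 0.82 cm × 10 = 8.2 mm.
Area: 0.045 ha = 450 m².
1 mm over 1 m² is 1 L, so volume = 8.2 × 450 = 3690 L = 3.69 m³.

3.69 cubic metres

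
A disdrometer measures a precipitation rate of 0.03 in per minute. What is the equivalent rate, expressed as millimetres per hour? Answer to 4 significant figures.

0.03 in/minute × 25.4 mm/in × 60 minute/hour = 45.72 mm/hour.

45.72 mm/hour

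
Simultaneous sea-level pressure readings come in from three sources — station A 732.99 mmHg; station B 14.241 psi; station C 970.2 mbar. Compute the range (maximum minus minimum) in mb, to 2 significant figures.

station A: 732.99 mmHg = 977.24 mb.
station B: 14.241 psi = 981.88 mb.
Spread: 981.88 − 970.20 = 12 mb.

12 mb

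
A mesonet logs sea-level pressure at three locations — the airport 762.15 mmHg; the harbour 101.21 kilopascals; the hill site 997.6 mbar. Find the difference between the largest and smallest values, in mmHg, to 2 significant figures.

the harbour: 101.21 kPa = 759.14 mmHg.
the hill site: 997.6 mb = 748.26 mmHg.
Spread: 762.15 − 748.26 = 14 mmHg.

14 mmHg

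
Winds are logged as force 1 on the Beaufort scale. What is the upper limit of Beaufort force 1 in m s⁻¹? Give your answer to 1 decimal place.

1.5 m/s

Beaufort 1 (light air) spans 0.3–1.5 m/s.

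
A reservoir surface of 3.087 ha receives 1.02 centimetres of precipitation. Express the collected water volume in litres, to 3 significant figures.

315000 litres

Depth: 1.02 cm × 10 = 10.2 mm.
Area: 3.087 ha = 30870 m².
1 mm over 1 m² is 1 L, so volume = 10.2 × 30870 = 314874 L ≈ 315000 L.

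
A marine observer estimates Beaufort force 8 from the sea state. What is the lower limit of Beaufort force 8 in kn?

34 kt

Beaufort 8 (gale) spans 34–40 knots.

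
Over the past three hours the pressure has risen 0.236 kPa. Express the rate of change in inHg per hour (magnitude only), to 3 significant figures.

0.236 kPa / 3 h × 0.2953 inHg/kPa = 0.0232 inHg/h.

0.0232 inHg per hour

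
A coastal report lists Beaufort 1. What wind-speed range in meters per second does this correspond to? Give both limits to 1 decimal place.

0.3 to 1.5 m/s

Beaufort 1 (light air) spans 0.3–1.5 m/s.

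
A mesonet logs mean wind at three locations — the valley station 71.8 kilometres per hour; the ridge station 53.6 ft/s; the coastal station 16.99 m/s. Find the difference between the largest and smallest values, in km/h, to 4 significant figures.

the ridge station: 53.6 ft/s = 58.8142 km/h.
the coastal station: 16.99 m/s = 61.1640 km/h.
Spread: 71.8000 − 58.8142 = 12.99 km/h.

12.99 km/h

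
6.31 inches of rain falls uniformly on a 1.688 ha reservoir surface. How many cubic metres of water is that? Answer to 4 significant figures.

Depth: 6.31 in × 25.4 = 160.274 mm.
Area: 1.688 ha = 16880 m².
1 mm over 1 m² is 1 L, so volume = 160.274 × 16880 = 2705425.1 L = 2705 m³.

2705 cubic metres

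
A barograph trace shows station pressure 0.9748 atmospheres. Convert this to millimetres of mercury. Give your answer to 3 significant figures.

741 mmHg

1 atm = 760 mmHg, so 0.9748 × 760 = 741 mmHg.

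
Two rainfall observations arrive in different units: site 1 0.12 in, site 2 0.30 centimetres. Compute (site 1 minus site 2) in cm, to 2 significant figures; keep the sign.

site 1: 0.12 in = 0.304800 cm.
Difference: 0.304800 − 0.300000 = 0.0048 cm.

0.0048 cm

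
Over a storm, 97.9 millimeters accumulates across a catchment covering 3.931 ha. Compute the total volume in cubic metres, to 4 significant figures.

3848 cubic metres

Area: 3.931 ha = 39310 m².
1 mm over 1 m² is 1 L, so volume = 97.9 × 39310 = 3848449 L = 3848 m³.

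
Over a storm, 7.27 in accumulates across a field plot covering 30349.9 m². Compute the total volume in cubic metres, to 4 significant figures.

5604 cubic metres

Depth: 7.27 in × 25.4 = 184.658 mm.
1 mm over 1 m² is 1 L, so volume = 184.658 × 30349.9 = 5604351.8 L = 5604 m³.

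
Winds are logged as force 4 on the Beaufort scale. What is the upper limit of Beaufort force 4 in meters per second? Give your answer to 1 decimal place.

7.9 m/s

Beaufort 4 (moderate breeze) spans 5.5–7.9 m/s.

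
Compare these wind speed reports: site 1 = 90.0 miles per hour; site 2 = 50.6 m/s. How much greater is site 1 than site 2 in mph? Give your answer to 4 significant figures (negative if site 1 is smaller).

site 2: 50.6 m/s = 113.1890 mph.
Difference: 90.0000 − 113.1890 = -23.19 mph.

-23.19 mph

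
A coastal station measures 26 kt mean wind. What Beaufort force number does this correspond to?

26 kt lies in the Beaufort 6 band (strong breeze, 22–27 kt).

Beaufort force 6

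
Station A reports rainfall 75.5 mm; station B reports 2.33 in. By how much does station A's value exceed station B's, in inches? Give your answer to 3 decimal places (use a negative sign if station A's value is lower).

0.642 in

station A: 75.5 mm = 2.97244 in.
Difference: 2.97244 − 2.33000 = 0.642 in.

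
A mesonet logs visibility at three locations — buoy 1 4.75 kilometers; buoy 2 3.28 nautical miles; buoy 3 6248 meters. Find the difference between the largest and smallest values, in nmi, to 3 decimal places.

0.809 nmi

buoy 1: 4.75 km = 2.56479 nmi.
buoy 3: 6248 m = 3.37365 nmi.
Spread: 3.37365 − 2.56479 = 0.809 nmi.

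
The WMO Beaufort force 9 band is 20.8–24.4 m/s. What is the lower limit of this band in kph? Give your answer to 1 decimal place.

20.8–24.4 m/s × 3.6 = 74.9–87.8 km/h.

74.9 km/h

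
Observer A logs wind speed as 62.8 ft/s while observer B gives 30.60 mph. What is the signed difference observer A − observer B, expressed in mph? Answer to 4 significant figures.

12.22 mph

observer A: 62.8 ft/s = 42.8182 mph.
Difference: 42.8182 − 30.6000 = 12.22 mph.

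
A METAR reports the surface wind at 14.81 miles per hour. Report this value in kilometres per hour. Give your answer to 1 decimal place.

23.8 km/h

1 mph = 1.60934 km/h, so 14.81 × 1.60934 = 23.8 km/h.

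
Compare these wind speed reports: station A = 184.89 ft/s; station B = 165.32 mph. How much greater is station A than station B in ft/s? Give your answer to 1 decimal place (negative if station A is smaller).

station B: 165.32 mph = 242.469 ft/s.
Difference: 184.890 − 242.469 = -57.6 ft/s.

-57.6 ft/s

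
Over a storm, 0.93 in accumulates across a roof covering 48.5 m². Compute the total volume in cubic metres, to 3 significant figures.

Depth: 0.93 in × 25.4 = 23.622 mm.
1 mm over 1 m² is 1 L, so volume = 23.622 × 48.5 = 1145.667 L = 1.15 m³.

1.15 cubic metres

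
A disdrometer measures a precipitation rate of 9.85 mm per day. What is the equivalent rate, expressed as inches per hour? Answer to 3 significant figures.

9.85 mm/day × 0.0393701 in/mm × 0.0416667 day/hour = 0.0162 in/hour.

0.0162 in/hour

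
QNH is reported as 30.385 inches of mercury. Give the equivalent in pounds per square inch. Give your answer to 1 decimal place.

1 inHg = 0.491154 psi, so 30.385 × 0.491154 = 14.9 psi.

14.9 psi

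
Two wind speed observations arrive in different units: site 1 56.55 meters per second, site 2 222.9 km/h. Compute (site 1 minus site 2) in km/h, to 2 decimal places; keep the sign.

-19.32 km/h

site 1: 56.55 m/s = 203.5800 km/h.
Difference: 203.5800 − 222.9000 = -19.32 km/h.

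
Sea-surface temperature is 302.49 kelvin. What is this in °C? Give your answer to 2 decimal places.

°C = 302.49 − 273.15 = 29.34 °C.

29.34 °C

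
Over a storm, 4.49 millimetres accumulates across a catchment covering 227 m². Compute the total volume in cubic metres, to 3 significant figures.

1 mm over 1 m² is 1 L, so volume = 4.49 × 227 = 1019.23 L = 1.02 m³.

1.02 cubic metres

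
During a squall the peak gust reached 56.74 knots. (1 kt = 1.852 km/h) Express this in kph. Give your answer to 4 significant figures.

105.1 km/h

1 kt = 1.852 km/h, so 56.74 × 1.852 = 105.1 km/h.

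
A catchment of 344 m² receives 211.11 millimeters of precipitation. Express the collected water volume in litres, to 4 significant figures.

1 mm over 1 m² is 1 L, so volume = 211.11 × 344 = 72621.84 L ≈ 72620 L.

72620 litres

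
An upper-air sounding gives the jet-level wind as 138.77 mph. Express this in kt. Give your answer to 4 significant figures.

1 mph = 0.868976 kt, so 138.77 × 0.868976 = 120.6 kt.

120.6 kt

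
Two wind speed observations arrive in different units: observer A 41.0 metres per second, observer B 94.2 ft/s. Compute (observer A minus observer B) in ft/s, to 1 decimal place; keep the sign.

40.3 ft/s

observer A: 41.0 m/s = 134.514 ft/s.
Difference: 134.514 − 94.200 = 40.3 ft/s.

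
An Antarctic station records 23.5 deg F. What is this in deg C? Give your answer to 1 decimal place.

-4.7 °C

°C = (°F − 32) × 5/9 = (23.5 − 32) / 1.8 = -4.7 °C.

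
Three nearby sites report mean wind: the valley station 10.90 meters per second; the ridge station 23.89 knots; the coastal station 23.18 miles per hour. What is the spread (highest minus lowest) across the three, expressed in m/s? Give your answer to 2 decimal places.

the ridge station: 23.89 kt = 12.2901 m/s.
the coastal station: 23.18 mph = 10.3624 m/s.
Spread: 12.2901 − 10.3624 = 1.93 m/s.

1.93 m/s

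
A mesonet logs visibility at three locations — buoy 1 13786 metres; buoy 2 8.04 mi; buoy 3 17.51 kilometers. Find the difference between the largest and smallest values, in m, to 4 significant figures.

buoy 2: 8.04 SM = 12939.13 m.
buoy 3: 17.51 km = 17510.00 m.
Spread: 17510.00 − 12939.13 = 4571 m.

4571 m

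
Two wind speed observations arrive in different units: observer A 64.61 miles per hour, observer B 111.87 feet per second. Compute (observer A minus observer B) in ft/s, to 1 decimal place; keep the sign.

observer A: 64.61 mph = 94.761 ft/s.
Difference: 94.761 − 111.870 = -17.1 ft/s.

-17.1 ft/s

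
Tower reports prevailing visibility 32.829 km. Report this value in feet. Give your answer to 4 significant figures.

107700 ft

1 km = 3280.84 ft, so 32.829 × 3280.84 = 107700 ft.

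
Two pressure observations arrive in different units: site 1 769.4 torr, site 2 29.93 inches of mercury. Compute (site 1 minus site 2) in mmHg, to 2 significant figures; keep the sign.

site 2: 29.93 inHg = 760.222 mmHg.
Difference: 769.400 − 760.222 = 9.2 mmHg.

9.2 mmHg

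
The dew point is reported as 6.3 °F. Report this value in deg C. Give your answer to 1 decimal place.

-14.3 °C

°C = (°F − 32) × 5/9 = (6.3 − 32) / 1.8 = -14.3 °C.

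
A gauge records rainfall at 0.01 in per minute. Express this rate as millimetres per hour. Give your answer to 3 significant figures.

0.01 in/minute × 25.4 mm/in × 60 minute/hour = 15.2 mm/hour.

15.2 mm/hour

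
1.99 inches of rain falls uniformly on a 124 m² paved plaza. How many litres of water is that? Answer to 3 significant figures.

Depth: 1.99 in × 25.4 = 50.546 mm.
1 mm over 1 m² is 1 L, so volume = 50.546 × 124 = 6267.704 L ≈ 6270 L.

6270 litres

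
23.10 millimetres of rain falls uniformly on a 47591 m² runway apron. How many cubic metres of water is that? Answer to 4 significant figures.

1 mm over 1 m² is 1 L, so volume = 23.1 × 47591 = 1099352.1 L = 1099 m³.

1099 cubic metres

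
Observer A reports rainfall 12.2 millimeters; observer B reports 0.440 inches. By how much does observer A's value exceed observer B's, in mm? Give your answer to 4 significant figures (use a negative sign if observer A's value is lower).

observer B: 0.440 in = 11.17600 mm.
Difference: 12.20000 − 11.17600 = 1.024 mm.

1.024 mm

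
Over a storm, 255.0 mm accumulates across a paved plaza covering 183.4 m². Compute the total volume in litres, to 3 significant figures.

46800 litres

1 mm over 1 m² is 1 L, so volume = 255 × 183.4 = 46767 L ≈ 46800 L.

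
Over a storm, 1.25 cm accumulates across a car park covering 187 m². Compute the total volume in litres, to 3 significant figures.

2340 litres

Depth: 1.25 cm × 10 = 12.5 mm.
1 mm over 1 m² is 1 L, so volume = 12.5 × 187 = 2337.5 L ≈ 2340 L.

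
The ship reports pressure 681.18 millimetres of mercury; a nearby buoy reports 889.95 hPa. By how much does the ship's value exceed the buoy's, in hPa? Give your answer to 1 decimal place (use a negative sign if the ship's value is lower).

18.2 hPa

the ship: 681.18 mmHg = 908.165 hPa.
Difference: 908.165 − 889.950 = 18.2 hPa.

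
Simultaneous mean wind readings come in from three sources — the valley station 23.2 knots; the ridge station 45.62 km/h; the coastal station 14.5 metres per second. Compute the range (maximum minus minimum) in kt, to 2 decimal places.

the ridge station: 45.62 km/h = 24.6328 kt.
the coastal station: 14.5 m/s = 28.1857 kt.
Spread: 28.1857 − 23.2000 = 4.99 kt.

4.99 kt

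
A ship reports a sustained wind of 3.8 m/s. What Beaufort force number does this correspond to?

Beaufort force 3

3.8 m/s lies in the Beaufort 3 band (gentle breeze, 3.4–5.4 m/s).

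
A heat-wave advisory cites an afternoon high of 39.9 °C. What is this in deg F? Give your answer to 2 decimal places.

°F = °C × 9/5 + 32 = 39.9 × 1.8 + 32 = 103.82 °F.

103.82 °F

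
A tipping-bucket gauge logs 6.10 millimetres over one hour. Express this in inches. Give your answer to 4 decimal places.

1 mm = 0.0393701 in, so 6.10 × 0.0393701 = 0.2402 in.

0.2402 in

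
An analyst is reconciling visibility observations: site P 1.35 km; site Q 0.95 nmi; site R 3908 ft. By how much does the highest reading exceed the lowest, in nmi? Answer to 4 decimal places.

0.3068 nmi

site P: 1.35 km = 0.728942 nmi.
site R: 3908 ft = 0.643174 nmi.
Spread: 0.950000 − 0.643174 = 0.3068 nmi.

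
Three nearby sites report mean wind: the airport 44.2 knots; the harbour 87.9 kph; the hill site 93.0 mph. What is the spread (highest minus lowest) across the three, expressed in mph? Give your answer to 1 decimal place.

42.1 mph

the airport: 44.2 kt = 50.864 mph.
the harbour: 87.9 km/h = 54.619 mph.
Spread: 93.000 − 50.864 = 42.1 mph.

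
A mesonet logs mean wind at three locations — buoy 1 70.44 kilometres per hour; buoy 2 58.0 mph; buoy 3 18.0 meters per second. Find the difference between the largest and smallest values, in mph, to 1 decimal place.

buoy 1: 70.44 km/h = 43.769 mph.
buoy 3: 18.0 m/s = 40.265 mph.
Spread: 58.000 − 40.265 = 17.7 mph.

17.7 mph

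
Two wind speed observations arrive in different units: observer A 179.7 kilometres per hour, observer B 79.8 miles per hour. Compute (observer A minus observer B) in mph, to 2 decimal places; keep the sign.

31.86 mph

observer A: 179.7 km/h = 111.6604 mph.
Difference: 111.6604 − 79.8000 = 31.86 mph.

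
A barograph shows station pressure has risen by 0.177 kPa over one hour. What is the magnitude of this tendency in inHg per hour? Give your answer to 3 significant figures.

0.177 kPa / 1 h × 0.2953 inHg/kPa = 0.0523 inHg/h.

0.0523 inHg per hour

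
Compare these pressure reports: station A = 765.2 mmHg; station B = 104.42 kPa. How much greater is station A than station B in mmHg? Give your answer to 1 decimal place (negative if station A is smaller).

station B: 104.42 kPa = 783.214 mmHg.
Difference: 765.200 − 783.214 = -18.0 mmHg.

-18.0 mmHg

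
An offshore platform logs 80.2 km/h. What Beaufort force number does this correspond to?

Beaufort force 9

80.2 km/h = 22.3 m/s, which is Beaufort 9 (strong gale, 20.8–24.4 m/s).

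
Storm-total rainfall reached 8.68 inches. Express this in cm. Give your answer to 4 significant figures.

22.05 cm

1 in = 2.54 cm, so 8.68 × 2.54 = 22.05 cm.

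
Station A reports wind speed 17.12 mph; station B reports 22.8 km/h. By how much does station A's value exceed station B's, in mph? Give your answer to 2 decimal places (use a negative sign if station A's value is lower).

station B: 22.8 km/h = 14.1673 mph.
Difference: 17.1200 − 14.1673 = 2.95 mph.

2.95 mph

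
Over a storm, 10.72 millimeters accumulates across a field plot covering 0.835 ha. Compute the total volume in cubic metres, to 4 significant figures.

89.51 cubic metres

Area: 0.835 ha = 8350 m².
1 mm over 1 m² is 1 L, so volume = 10.72 × 8350 = 89512 L = 89.51 m³.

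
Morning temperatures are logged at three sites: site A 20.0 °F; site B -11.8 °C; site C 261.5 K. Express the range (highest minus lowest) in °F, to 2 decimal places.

9.24 °F

site A: 20.0 °F = -6.667 °C.
site C: 261.5 K = -11.650 °C.
Spread: (-6.667) − (-11.800) = 5.133 °C = 9.24 °F.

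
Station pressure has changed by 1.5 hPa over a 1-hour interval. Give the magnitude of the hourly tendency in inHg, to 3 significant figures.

0.0443 inHg per hour

1.5 hPa / 1 h × 0.02953 inHg/hPa = 0.0443 inHg/h.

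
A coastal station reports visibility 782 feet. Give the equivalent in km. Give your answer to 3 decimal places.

0.238 km

1 ft = 0.0003048 km, so 782 × 0.0003048 = 0.238 km.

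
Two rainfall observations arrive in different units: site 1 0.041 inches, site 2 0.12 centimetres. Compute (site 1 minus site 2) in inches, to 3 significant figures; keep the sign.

site 2: 0.12 cm = 0.0472441 in.
Difference: 0.0410000 − 0.0472441 = -0.00624 in.

-0.00624 in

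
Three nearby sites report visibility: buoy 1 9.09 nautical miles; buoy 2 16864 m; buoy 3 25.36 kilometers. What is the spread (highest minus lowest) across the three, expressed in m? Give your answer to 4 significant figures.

buoy 1: 9.09 nmi = 16834.68 m.
buoy 3: 25.36 km = 25360.00 m.
Spread: 25360.00 − 16834.68 = 8525 m.

8525 m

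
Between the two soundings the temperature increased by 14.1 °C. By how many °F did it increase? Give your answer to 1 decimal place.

25.4 °F

For a temperature change the 32° offset cancels: Δ°F = 14.1 × 1.8 = 25.4 °F.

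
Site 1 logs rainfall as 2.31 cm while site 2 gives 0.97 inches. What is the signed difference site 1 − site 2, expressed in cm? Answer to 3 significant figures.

-0.154 cm

site 2: 0.97 in = 2.46380 cm.
Difference: 2.31000 − 2.46380 = -0.154 cm.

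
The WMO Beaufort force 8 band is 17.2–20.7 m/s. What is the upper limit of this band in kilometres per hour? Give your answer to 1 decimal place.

17.2–20.7 m/s × 3.6 = 61.9–74.5 km/h.

74.5 km/h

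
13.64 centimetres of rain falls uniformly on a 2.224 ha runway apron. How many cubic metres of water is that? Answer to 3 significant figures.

Depth: 13.64 cm × 10 = 136.4 mm.
Area: 2.224 ha = 22240 m².
1 mm over 1 m² is 1 L, so volume = 136.4 × 22240 = 3033536 L = 3030 m³.

3030 cubic metres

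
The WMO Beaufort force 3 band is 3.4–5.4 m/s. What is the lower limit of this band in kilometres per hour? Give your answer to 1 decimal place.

12.2 km/h

3.4–5.4 m/s × 3.6 = 12.2–19.4 km/h.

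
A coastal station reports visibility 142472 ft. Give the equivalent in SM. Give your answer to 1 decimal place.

27.0 SM

1 ft = 0.000189394 SM, so 142472 × 0.000189394 = 27.0 SM.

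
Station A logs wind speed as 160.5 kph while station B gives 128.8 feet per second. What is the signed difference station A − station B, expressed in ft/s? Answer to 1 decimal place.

station A: 160.5 km/h = 146.271 ft/s.
Difference: 146.271 − 128.800 = 17.5 ft/s.

17.5 ft/s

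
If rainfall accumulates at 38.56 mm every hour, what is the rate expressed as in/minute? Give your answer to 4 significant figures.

0.02530 in/minute

38.56 mm/hour × 0.0393701 in/mm × 0.0166667 hour/minute = 0.02530 in/minute.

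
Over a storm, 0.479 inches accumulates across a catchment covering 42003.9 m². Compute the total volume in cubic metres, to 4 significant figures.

Depth: 0.479 in × 25.4 = 12.1666 mm.
1 mm over 1 m² is 1 L, so volume = 12.1666 × 42003.9 = 511044.65 L = 511.0 m³.

511.0 cubic metres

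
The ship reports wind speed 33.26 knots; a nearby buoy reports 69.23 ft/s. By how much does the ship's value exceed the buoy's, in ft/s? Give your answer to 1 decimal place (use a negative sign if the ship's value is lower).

-13.1 ft/s

the ship: 33.26 kt = 56.137 ft/s.
Difference: 56.137 − 69.230 = -13.1 ft/s.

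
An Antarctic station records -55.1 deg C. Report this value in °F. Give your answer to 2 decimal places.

-67.18 °F

°F = °C × 9/5 + 32 = -55.1 × 1.8 + 32 = -67.18 °F.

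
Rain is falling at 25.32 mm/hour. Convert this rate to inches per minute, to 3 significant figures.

0.0166 in/minute

25.32 mm/hour × 0.0393701 in/mm × 0.0166667 hour/minute = 0.0166 in/minute.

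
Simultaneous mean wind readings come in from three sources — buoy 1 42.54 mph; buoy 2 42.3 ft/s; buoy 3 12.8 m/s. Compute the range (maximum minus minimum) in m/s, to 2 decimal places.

6.22 m/s

buoy 1: 42.54 mph = 19.0171 m/s.
buoy 2: 42.3 ft/s = 12.8930 m/s.
Spread: 19.0171 − 12.8000 = 6.22 m/s.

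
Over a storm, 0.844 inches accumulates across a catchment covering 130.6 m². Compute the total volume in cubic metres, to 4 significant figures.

Depth: 0.844 in × 25.4 = 21.4376 mm.
1 mm over 1 m² is 1 L, so volume = 21.4376 × 130.6 = 2799.7506 L = 2.800 m³.

2.800 cubic metres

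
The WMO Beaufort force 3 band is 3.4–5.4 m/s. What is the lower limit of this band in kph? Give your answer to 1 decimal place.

3.4–5.4 m/s × 3.6 = 12.2–19.4 km/h.

12.2 km/h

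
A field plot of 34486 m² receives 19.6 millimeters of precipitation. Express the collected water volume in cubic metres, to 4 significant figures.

1 mm over 1 m² is 1 L, so volume = 19.6 × 34486 = 675925.6 L = 675.9 m³.

675.9 cubic metres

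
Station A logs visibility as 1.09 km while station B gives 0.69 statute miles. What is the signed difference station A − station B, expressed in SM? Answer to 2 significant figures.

station A: 1.09 km = 0.67729 SM.
Difference: 0.67729 − 0.69000 = -0.013 SM.

-0.013 SM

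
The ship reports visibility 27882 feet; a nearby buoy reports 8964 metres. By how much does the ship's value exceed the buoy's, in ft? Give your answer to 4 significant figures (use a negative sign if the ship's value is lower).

the buoy: 8964 m = 29409.45 ft.
Difference: 27882.00 − 29409.45 = -1527 ft.

-1527 ft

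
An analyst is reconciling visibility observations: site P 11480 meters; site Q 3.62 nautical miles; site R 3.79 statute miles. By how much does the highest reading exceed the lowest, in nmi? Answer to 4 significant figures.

2.905 nmi

site P: 11480 m = 6.19870 nmi.
site R: 3.79 SM = 3.29342 nmi.
Spread: 6.19870 − 3.29342 = 2.905 nmi.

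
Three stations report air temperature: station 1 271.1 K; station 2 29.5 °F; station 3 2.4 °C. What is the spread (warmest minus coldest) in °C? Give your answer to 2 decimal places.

station 1: 271.1 K = -2.050 °C.
station 2: 29.5 °F = -1.389 °C.
Spread: 2.400 − (-2.050) = 4.450 °C.

4.45 °C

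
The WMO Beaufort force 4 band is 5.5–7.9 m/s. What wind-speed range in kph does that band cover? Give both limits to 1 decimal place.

19.8 to 28.4 km/h

5.5–7.9 m/s × 3.6 = 19.8–28.4 km/h.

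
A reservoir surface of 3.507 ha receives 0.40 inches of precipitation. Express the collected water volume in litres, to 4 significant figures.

356300 litres

Depth: 0.40 in × 25.4 = 10.16 mm.
Area: 3.507 ha = 35070 m².
1 mm over 1 m² is 1 L, so volume = 10.16 × 35070 = 356311.2 L ≈ 356300 L.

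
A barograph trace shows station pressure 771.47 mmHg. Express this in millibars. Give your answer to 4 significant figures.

1029 mb

1 mmHg = 1.33322 mb, so 771.47 × 1.33322 = 1029 mb.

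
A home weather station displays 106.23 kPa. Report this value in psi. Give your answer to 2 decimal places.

1 kPa = 0.145038 psi, so 106.23 × 0.145038 = 15.41 psi.

15.41 psi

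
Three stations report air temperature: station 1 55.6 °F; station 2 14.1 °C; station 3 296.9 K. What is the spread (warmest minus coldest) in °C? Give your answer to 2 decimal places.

10.64 °C

station 1: 55.6 °F = 13.111 °C.
station 3: 296.9 K = 23.750 °C.
Spread: 23.750 − 13.111 = 10.639 °C.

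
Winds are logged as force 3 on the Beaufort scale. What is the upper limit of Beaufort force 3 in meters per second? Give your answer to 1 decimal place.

Beaufort 3 (gentle breeze) spans 3.4–5.4 m/s.

5.4 m/s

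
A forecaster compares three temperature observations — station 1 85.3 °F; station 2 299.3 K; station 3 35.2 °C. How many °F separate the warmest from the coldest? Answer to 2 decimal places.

station 1: 85.3 °F = 29.611 °C.
station 2: 299.3 K = 26.150 °C.
Spread: 35.200 − 26.150 = 9.050 °C = 16.29 °F.

16.29 °F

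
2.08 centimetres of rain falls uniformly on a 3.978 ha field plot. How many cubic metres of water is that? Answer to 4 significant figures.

Depth: 2.08 cm × 10 = 20.8 mm.
Area: 3.978 ha = 39780 m².
1 mm over 1 m² is 1 L, so volume = 20.8 × 39780 = 827424 L = 827.4 m³.

827.4 cubic metres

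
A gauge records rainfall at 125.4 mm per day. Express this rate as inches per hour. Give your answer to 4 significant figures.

0.2057 in/hour

125.4 mm/day × 0.0393701 in/mm × 0.0416667 day/hour = 0.2057 in/hour.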